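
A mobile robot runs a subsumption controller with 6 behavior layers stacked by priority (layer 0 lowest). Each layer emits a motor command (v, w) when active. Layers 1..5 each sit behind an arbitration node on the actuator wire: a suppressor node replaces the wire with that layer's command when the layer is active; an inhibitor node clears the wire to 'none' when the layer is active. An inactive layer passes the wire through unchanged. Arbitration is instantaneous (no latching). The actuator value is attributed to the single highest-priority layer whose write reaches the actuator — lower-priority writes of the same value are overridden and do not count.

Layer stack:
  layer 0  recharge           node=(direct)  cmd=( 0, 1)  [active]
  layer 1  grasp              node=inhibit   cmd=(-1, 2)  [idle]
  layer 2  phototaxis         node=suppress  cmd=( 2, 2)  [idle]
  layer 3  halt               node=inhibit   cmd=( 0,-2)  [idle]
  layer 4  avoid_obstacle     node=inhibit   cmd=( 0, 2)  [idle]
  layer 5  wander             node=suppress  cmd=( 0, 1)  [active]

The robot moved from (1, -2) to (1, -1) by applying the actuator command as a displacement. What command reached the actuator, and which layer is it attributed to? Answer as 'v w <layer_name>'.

displacement = (1, -1) − (1, -2) = (0, 1)
[0] recharge on; wire := (0, 1)
[1] grasp off; pass (0, 1)
[2] phototaxis off; pass (0, 1)
[3] halt off; pass (0, 1)
[4] avoid_obstacle off; pass (0, 1)
[5] wander on (suppress); wire := (0, 1)
output (0, 1) — from layer 5 (wander)

0 1 wander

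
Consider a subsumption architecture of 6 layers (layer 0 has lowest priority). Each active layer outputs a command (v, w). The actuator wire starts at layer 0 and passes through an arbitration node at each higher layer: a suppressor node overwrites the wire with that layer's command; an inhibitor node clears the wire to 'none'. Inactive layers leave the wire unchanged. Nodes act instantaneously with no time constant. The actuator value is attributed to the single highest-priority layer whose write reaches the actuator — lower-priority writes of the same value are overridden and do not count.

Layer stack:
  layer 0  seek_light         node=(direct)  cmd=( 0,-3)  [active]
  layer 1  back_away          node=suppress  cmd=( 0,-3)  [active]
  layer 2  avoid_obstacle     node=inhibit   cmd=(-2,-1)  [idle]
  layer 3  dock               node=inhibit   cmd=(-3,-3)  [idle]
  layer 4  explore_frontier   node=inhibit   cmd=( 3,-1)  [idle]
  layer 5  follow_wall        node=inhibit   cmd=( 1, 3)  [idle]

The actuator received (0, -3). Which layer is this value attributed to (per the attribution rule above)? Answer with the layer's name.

L0 seek_light: active, feeds wire = (0, -3)
L1 back_away: active, suppressor → wire = (0, -3)
L2 avoid_obstacle: idle → wire stays (0, -3)
L3 dock: idle → wire stays (0, -3)
L4 explore_frontier: idle → wire stays (0, -3)
L5 follow_wall: idle → wire stays (0, -3)
actuator = (0, -3)
last writer: layer 1 = back_away

back_away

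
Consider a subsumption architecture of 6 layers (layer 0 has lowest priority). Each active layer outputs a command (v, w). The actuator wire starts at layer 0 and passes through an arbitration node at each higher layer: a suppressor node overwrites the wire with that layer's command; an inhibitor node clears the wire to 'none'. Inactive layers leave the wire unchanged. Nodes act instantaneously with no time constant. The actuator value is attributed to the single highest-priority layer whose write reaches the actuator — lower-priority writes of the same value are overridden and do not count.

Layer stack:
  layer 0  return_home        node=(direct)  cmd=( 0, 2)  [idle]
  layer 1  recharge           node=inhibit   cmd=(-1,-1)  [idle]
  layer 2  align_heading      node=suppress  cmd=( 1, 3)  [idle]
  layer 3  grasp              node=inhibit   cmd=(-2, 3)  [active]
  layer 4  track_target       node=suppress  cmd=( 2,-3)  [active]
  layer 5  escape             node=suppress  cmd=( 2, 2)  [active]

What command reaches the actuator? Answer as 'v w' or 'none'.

L0 return_home: idle → wire = none
L1 recharge: idle → wire stays none
L2 align_heading: idle → wire stays none
L3 grasp: active, inhibitor → wire = none
L4 track_target: active, suppressor → wire = (2, -3)
L5 escape: active, suppressor → wire = (2, 2)
actuator = (2, 2)

2 2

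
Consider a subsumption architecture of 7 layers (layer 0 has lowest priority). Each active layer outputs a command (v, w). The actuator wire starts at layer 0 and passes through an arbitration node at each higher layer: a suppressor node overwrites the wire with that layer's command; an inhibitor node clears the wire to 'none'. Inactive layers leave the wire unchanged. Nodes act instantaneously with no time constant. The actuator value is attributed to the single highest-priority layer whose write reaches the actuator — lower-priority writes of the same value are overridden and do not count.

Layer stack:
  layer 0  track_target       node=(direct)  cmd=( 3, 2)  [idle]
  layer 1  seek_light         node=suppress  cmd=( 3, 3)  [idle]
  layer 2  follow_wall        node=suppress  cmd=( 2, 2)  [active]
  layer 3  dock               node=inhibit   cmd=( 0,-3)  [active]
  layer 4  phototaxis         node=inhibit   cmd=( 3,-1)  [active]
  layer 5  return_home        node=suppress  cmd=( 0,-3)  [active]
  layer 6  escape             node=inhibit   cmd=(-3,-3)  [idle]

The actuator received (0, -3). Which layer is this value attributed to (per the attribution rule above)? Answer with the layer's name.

L0 track_target: idle → wire = none
L1 seek_light: idle → wire stays none
L2 follow_wall: active, suppressor → wire = (2, 2)
L3 dock: active, inhibitor → wire = none
L4 phototaxis: active, inhibitor → wire = none
L5 return_home: active, suppressor → wire = (0, -3)
L6 escape: idle → wire stays (0, -3)
actuator = (0, -3)
last writer: layer 5 = return_home

return_home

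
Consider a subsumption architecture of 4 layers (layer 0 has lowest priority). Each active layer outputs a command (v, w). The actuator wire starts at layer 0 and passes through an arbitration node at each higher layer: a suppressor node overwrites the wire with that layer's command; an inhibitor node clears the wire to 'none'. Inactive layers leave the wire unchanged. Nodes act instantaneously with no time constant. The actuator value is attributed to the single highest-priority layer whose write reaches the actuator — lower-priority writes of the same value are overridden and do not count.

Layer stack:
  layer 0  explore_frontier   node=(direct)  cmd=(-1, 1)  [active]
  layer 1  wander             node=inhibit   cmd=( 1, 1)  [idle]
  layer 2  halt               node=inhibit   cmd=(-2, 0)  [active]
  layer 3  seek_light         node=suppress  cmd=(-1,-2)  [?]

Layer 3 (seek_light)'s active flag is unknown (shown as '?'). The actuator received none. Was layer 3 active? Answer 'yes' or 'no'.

no

If layer 3 is active=yes:
  actuator would be (-1, -2)
If layer 3 is active=no:
  actuator would be none
Observed none, so layer 3 was idle.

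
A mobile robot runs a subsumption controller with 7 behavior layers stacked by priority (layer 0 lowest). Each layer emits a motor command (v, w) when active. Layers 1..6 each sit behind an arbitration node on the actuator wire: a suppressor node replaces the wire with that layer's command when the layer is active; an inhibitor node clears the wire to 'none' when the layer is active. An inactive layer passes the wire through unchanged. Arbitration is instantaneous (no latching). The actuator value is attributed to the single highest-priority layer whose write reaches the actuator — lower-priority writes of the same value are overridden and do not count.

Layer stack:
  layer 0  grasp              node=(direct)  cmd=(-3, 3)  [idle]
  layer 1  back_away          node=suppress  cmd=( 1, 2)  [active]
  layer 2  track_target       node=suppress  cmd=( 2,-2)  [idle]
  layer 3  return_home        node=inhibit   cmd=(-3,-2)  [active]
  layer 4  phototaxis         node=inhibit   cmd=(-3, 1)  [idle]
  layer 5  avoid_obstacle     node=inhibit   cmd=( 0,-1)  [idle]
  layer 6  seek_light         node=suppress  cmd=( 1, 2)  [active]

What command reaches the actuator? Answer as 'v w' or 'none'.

1 2

layer 0 (grasp) idle — none
layer 1 (back_away) active — suppresses: (1, 2)
layer 2 (track_target) idle — unchanged: (1, 2)
layer 3 (return_home) active — inhibits: none
layer 4 (phototaxis) idle — unchanged: none
layer 5 (avoid_obstacle) idle — unchanged: none
layer 6 (seek_light) active — suppresses: (1, 2)
→ actuator (1, 2)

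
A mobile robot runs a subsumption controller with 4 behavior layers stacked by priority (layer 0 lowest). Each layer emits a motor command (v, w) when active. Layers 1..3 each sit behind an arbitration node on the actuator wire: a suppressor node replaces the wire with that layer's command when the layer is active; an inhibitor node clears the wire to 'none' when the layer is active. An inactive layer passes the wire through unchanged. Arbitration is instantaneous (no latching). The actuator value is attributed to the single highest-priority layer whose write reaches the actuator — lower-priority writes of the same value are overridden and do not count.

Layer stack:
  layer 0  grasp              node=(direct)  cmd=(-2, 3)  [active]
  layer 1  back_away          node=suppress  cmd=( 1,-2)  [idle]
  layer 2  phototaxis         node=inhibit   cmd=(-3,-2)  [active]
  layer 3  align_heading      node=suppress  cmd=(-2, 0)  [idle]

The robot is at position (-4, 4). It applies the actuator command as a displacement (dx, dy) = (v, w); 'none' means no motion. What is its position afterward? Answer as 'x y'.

layer 0 (grasp) active — direct: (-2, 3)
layer 1 (back_away) idle — unchanged: (-2, 3)
layer 2 (phototaxis) active — inhibits: none
layer 3 (align_heading) idle — unchanged: none
→ actuator none
position: (-4, 4) + none = (-4, 4)

-4 4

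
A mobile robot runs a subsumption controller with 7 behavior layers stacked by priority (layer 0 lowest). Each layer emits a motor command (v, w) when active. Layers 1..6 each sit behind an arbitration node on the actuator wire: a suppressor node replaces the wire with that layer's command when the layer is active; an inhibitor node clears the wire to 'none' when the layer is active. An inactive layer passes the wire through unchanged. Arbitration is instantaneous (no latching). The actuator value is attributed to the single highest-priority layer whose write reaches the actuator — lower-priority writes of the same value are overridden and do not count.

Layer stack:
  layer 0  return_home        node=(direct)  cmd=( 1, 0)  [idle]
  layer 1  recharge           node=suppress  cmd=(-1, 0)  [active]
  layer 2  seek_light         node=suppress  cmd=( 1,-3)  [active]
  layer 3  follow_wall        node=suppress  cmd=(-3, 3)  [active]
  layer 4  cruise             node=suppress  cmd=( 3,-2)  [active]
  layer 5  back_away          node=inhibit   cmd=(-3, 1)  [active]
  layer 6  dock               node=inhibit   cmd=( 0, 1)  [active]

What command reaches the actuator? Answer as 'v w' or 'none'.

[0] return_home off; wire := none
[1] recharge on (suppress); wire := (-1, 0)
[2] seek_light on (suppress); wire := (1, -3)
[3] follow_wall on (suppress); wire := (-3, 3)
[4] cruise on (suppress); wire := (3, -2)
[5] back_away on (inhibit); wire := none
[6] dock on (inhibit); wire := none
output none

none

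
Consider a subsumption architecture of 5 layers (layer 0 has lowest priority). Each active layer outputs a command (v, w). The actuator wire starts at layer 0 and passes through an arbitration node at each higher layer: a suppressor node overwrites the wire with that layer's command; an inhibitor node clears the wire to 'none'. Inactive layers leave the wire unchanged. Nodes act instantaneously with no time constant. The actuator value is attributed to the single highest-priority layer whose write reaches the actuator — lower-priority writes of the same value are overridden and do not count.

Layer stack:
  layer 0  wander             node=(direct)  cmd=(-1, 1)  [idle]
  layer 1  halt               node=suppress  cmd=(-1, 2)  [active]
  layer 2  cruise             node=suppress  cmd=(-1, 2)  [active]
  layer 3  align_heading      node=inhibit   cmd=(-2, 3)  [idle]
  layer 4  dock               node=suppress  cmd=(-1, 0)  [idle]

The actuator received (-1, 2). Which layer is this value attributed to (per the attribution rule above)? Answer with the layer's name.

cruise

layer 0 (wander) idle — none
layer 1 (halt) active — suppresses: (-1, 2)
layer 2 (cruise) active — suppresses: (-1, 2)
layer 3 (align_heading) idle — unchanged: (-1, 2)
layer 4 (dock) idle — unchanged: (-1, 2)
→ actuator (-1, 2)
last writer: layer 2 = cruise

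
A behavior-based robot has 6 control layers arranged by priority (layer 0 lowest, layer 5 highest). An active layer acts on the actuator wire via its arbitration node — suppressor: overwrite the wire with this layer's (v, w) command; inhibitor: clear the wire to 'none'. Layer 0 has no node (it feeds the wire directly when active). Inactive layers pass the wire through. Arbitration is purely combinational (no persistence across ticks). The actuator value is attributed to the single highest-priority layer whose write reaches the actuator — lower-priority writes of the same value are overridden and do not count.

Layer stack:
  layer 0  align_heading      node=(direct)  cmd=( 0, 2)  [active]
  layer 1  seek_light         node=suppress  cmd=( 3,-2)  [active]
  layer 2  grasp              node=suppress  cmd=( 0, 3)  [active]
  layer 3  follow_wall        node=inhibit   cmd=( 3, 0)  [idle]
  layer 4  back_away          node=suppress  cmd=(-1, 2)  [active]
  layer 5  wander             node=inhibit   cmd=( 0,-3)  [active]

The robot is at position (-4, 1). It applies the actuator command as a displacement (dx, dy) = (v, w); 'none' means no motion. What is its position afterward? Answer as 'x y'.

-4 1

[0] align_heading on; wire := (0, 2)
[1] seek_light on (suppress); wire := (3, -2)
[2] grasp on (suppress); wire := (0, 3)
[3] follow_wall off; pass (0, 3)
[4] back_away on (suppress); wire := (-1, 2)
[5] wander on (inhibit); wire := none
output none
position: (-4, 1) + none = (-4, 1)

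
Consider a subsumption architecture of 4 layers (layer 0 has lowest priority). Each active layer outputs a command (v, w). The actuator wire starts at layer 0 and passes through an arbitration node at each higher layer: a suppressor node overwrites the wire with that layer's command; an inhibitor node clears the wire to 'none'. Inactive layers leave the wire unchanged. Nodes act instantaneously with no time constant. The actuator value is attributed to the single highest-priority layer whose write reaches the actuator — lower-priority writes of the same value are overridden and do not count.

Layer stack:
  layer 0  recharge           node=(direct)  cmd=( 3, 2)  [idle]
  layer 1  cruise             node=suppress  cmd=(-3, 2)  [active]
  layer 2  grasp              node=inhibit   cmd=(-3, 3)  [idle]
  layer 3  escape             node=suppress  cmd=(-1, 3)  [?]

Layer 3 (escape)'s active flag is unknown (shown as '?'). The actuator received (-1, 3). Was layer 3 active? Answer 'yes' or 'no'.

If layer 3 is active=yes:
  actuator would be (-1, 3)
If layer 3 is active=no:
  actuator would be (-3, 2)
Observed (-1, 3), so layer 3 was active.

yes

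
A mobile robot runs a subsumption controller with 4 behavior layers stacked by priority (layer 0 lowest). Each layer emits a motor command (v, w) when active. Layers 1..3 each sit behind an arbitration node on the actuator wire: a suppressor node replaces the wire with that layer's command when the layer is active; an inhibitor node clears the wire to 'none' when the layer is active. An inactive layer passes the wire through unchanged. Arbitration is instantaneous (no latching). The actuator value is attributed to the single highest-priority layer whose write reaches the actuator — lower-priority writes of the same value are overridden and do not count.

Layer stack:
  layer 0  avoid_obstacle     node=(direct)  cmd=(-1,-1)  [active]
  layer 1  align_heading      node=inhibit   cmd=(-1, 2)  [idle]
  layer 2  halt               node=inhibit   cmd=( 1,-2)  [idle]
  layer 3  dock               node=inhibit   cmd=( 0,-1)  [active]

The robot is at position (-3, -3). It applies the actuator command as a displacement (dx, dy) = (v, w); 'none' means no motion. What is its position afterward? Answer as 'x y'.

-3 -3

layer 0 (avoid_obstacle) active — direct: (-1, -1)
layer 1 (align_heading) idle — unchanged: (-1, -1)
layer 2 (halt) idle — unchanged: (-1, -1)
layer 3 (dock) active — inhibits: none
→ actuator none
position: (-3, -3) + none = (-3, -3)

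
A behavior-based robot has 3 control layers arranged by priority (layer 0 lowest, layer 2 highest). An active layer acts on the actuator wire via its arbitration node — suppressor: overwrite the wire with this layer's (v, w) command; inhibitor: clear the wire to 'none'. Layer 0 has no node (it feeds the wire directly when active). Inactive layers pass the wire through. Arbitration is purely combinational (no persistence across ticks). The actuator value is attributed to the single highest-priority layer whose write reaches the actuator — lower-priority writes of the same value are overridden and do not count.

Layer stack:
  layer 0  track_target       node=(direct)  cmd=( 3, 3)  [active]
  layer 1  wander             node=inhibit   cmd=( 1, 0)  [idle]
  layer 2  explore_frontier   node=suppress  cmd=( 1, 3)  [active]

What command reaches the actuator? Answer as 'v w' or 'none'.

layer 0 (track_target) active — direct: (3, 3)
layer 1 (wander) idle — unchanged: (3, 3)
layer 2 (explore_frontier) active — suppresses: (1, 3)
→ actuator (1, 3)

1 3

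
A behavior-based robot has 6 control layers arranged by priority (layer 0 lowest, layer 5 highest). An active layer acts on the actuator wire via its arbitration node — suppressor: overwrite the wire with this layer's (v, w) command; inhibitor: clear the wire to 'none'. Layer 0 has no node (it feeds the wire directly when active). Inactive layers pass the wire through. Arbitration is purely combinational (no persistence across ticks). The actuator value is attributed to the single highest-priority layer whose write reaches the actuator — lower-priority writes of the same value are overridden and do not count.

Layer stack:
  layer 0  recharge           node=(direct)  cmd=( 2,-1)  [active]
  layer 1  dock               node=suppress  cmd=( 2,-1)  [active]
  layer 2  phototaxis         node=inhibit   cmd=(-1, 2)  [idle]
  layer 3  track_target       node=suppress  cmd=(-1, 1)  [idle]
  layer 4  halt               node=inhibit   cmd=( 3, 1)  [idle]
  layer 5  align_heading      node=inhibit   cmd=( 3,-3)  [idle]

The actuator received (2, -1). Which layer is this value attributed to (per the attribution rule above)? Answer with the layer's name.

dock

[0] recharge on; wire := (2, -1)
[1] dock on (suppress); wire := (2, -1)
[2] phototaxis off; pass (2, -1)
[3] track_target off; pass (2, -1)
[4] halt off; pass (2, -1)
[5] align_heading off; pass (2, -1)
output (2, -1)
last writer: layer 1 = dock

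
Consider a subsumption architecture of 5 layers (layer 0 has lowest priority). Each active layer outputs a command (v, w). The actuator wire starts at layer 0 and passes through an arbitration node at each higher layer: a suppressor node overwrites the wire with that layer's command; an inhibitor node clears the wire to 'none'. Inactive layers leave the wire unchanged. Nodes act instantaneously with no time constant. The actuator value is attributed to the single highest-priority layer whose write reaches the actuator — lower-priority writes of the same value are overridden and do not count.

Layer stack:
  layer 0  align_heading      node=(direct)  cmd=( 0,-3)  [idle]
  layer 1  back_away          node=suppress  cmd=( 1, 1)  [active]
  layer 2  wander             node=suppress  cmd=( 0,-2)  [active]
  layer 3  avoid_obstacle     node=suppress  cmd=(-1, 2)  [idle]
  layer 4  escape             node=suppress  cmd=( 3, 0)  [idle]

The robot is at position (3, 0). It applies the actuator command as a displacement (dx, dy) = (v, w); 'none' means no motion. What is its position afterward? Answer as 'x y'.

3 -2

layer 0 (align_heading) idle — none
layer 1 (back_away) active — suppresses: (1, 1)
layer 2 (wander) active — suppresses: (0, -2)
layer 3 (avoid_obstacle) idle — unchanged: (0, -2)
layer 4 (escape) idle — unchanged: (0, -2)
→ actuator (0, -2)
position: (3, 0) + (0, -2) = (3, -2)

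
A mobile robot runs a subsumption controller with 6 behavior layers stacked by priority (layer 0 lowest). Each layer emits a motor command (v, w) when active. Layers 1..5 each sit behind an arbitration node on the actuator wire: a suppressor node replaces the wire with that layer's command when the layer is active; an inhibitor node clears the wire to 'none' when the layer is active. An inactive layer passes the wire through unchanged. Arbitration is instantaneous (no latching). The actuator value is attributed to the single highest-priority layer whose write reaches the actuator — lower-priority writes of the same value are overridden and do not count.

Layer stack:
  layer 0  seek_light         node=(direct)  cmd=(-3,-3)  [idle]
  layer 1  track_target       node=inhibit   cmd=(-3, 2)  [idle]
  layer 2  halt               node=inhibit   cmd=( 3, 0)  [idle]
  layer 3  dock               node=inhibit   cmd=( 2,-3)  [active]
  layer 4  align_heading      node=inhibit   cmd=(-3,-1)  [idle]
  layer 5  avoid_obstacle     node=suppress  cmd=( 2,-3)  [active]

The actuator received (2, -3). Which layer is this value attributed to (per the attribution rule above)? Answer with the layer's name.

L0 seek_light: idle → wire = none
L1 track_target: idle → wire stays none
L2 halt: idle → wire stays none
L3 dock: active, inhibitor → wire = none
L4 align_heading: idle → wire stays none
L5 avoid_obstacle: active, suppressor → wire = (2, -3)
actuator = (2, -3)
last writer: layer 5 = avoid_obstacle

avoid_obstacle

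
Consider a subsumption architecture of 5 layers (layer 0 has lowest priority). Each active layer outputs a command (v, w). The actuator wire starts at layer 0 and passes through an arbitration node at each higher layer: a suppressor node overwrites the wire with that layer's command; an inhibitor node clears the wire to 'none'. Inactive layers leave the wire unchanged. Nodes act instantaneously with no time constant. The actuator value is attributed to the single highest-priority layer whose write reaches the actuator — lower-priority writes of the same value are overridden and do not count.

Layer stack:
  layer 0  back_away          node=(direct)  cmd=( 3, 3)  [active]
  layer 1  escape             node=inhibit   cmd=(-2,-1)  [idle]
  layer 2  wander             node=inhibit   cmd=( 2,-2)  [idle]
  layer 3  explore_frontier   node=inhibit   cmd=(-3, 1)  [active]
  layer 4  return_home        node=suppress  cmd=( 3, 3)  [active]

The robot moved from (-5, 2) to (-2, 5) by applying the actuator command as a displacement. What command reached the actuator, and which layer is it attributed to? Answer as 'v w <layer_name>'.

3 3 return_home

displacement = (-2, 5) − (-5, 2) = (3, 3)
layer 0 (back_away) active — direct: (3, 3)
layer 1 (escape) idle — unchanged: (3, 3)
layer 2 (wander) idle — unchanged: (3, 3)
layer 3 (explore_frontier) active — inhibits: none
layer 4 (return_home) active — suppresses: (3, 3)
→ actuator (3, 3) — from layer 4 (return_home)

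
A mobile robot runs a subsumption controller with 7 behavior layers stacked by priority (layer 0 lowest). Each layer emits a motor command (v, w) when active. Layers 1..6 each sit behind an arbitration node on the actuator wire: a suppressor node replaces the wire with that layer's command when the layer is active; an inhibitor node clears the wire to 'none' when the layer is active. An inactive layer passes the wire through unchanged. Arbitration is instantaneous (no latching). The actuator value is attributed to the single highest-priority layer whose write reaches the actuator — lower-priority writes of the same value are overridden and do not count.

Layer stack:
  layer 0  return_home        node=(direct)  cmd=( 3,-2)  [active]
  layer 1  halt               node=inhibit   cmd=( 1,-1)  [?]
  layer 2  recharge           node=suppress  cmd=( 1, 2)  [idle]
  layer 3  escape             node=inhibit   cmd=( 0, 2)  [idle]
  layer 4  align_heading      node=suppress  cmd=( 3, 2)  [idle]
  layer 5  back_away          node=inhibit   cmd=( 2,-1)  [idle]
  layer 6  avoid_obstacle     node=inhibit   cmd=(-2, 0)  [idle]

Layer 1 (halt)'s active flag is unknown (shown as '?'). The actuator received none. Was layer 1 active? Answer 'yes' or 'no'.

yes

If layer 1 is active=yes:
  actuator would be none
If layer 1 is active=no:
  actuator would be (3, -2)
Observed none, so layer 1 was active.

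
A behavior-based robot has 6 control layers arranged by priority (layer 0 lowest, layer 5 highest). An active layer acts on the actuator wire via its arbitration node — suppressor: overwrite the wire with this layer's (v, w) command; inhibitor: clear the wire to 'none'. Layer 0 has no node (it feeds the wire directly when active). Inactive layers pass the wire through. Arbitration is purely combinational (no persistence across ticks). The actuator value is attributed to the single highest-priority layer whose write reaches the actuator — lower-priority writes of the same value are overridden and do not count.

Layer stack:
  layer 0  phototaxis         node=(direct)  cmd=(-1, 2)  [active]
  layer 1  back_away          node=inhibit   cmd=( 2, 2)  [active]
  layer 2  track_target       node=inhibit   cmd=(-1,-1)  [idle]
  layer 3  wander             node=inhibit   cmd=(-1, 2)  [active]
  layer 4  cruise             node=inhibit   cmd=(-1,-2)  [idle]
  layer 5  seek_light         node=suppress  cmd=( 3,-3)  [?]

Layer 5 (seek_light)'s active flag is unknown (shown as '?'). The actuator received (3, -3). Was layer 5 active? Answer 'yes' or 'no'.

If layer 5 is active=yes:
  actuator would be (3, -3)
If layer 5 is active=no:
  actuator would be none
Observed (3, -3), so layer 5 was active.

yes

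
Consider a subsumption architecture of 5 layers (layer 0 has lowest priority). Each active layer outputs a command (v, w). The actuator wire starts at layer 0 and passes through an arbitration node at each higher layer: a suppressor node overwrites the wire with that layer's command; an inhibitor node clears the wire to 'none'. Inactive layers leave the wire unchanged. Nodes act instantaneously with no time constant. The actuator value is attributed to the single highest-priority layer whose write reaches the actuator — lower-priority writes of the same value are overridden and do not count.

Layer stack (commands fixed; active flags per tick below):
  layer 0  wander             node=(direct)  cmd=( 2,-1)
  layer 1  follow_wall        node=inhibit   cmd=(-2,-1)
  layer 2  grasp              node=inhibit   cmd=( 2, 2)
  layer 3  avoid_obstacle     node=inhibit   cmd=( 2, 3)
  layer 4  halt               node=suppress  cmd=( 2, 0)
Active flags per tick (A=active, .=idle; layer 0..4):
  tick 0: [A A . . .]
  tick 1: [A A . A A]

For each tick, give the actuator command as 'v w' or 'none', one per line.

tick 0:
  [0] wander on; wire := (2, -1)
  [1] follow_wall on (inhibit); wire := none
  [2] grasp off; pass none
  [3] avoid_obstacle off; pass none
  [4] halt off; pass none
  output none
tick 1:
  [0] wander on; wire := (2, -1)
  [1] follow_wall on (inhibit); wire := none
  [2] grasp off; pass none
  [3] avoid_obstacle on (inhibit); wire := none
  [4] halt on (suppress); wire := (2, 0)
  output (2, 0)

none
2 0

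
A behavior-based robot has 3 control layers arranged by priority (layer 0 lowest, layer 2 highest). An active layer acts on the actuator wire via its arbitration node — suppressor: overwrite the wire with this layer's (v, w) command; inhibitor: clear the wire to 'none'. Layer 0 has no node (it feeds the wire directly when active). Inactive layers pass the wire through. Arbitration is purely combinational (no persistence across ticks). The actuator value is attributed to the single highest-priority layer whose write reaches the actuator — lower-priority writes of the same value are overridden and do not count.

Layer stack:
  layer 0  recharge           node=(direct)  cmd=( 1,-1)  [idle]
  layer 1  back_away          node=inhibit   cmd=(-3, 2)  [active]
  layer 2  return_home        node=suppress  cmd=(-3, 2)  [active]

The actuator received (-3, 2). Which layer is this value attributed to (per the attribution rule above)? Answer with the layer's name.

layer 0 (recharge) idle — none
layer 1 (back_away) active — inhibits: none
layer 2 (return_home) active — suppresses: (-3, 2)
→ actuator (-3, 2)
last writer: layer 2 = return_home

return_home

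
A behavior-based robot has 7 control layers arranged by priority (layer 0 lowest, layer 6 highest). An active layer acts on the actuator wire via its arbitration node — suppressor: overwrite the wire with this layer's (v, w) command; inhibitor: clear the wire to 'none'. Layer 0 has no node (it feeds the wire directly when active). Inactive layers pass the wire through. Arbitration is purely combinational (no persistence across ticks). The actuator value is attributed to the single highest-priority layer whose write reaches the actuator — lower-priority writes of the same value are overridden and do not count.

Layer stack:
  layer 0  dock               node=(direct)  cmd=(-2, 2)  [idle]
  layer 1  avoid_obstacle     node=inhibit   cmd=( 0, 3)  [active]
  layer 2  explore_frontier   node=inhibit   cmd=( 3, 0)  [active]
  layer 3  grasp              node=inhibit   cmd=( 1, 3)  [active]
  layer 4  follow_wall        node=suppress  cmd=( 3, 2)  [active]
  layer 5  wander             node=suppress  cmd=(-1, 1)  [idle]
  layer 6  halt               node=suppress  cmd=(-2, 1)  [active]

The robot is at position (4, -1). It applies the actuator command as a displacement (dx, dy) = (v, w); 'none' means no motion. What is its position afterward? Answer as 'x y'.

L0 dock: idle → wire = none
L1 avoid_obstacle: active, inhibitor → wire = none
L2 explore_frontier: active, inhibitor → wire = none
L3 grasp: active, inhibitor → wire = none
L4 follow_wall: active, suppressor → wire = (3, 2)
L5 wander: idle → wire stays (3, 2)
L6 halt: active, suppressor → wire = (-2, 1)
actuator = (-2, 1)
position: (4, -1) + (-2, 1) = (2, 0)

2 0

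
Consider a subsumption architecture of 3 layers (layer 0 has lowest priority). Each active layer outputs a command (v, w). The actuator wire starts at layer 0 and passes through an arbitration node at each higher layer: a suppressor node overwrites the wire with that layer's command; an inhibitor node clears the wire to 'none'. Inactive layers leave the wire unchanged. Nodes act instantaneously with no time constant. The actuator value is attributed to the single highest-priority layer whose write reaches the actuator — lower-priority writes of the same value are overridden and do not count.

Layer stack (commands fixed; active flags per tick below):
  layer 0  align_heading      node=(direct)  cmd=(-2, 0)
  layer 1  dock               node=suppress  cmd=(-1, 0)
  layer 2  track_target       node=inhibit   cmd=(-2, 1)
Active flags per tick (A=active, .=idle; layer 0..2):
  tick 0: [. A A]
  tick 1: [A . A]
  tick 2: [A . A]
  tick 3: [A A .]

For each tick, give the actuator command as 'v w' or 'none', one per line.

tick 0:
  L0 align_heading: idle → wire = none
  L1 dock: active, suppressor → wire = (-1, 0)
  L2 track_target: active, inhibitor → wire = none
  actuator = none
tick 1:
  L0 align_heading: active, feeds wire = (-2, 0)
  L1 dock: idle → wire stays (-2, 0)
  L2 track_target: active, inhibitor → wire = none
  actuator = none
tick 2:
  L0 align_heading: active, feeds wire = (-2, 0)
  L1 dock: idle → wire stays (-2, 0)
  L2 track_target: active, inhibitor → wire = none
  actuator = none
tick 3:
  L0 align_heading: active, feeds wire = (-2, 0)
  L1 dock: active, suppressor → wire = (-1, 0)
  L2 track_target: idle → wire stays (-1, 0)
  actuator = (-1, 0)

none
none
none
-1 0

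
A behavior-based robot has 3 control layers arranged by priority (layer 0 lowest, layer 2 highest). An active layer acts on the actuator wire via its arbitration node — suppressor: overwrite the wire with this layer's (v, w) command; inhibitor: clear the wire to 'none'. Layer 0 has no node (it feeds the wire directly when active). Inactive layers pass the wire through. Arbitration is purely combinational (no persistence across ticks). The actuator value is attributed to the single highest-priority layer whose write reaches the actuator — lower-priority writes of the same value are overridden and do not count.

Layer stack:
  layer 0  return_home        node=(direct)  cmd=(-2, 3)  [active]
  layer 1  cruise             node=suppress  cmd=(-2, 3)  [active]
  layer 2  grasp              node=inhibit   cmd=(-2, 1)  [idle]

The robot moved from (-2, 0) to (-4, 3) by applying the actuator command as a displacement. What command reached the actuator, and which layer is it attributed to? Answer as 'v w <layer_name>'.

displacement = (-4, 3) − (-2, 0) = (-2, 3)
[0] return_home on; wire := (-2, 3)
[1] cruise on (suppress); wire := (-2, 3)
[2] grasp off; pass (-2, 3)
output (-2, 3) — from layer 1 (cruise)

-2 3 cruise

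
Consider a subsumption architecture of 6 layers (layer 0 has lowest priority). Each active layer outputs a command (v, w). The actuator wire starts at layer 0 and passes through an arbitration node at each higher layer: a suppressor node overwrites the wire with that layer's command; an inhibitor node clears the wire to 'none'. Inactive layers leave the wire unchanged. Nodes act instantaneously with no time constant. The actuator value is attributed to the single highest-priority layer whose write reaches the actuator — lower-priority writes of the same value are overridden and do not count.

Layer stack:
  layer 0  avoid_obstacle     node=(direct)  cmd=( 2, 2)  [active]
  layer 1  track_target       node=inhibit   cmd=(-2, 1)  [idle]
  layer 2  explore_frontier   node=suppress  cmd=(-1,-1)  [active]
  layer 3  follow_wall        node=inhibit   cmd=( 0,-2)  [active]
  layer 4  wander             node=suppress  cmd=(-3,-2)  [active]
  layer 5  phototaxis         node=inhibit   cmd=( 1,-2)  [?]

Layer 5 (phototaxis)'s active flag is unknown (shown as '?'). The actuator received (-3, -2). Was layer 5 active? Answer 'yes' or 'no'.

If layer 5 is active=yes:
  actuator would be none
If layer 5 is active=no:
  actuator would be (-3, -2)
Observed (-3, -2), so layer 5 was idle.

no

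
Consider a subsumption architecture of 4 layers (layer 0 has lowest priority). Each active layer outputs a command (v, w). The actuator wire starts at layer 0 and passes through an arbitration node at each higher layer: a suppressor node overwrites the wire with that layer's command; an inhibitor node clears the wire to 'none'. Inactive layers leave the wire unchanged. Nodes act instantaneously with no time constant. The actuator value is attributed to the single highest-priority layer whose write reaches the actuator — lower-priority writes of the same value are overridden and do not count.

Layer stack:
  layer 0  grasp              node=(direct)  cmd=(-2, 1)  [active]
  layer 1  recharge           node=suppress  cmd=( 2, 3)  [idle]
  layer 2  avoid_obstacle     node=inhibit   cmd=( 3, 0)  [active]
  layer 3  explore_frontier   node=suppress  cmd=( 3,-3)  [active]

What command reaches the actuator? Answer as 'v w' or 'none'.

3 -3

[0] grasp on; wire := (-2, 1)
[1] recharge off; pass (-2, 1)
[2] avoid_obstacle on (inhibit); wire := none
[3] explore_frontier on (suppress); wire := (3, -3)
output (3, -3)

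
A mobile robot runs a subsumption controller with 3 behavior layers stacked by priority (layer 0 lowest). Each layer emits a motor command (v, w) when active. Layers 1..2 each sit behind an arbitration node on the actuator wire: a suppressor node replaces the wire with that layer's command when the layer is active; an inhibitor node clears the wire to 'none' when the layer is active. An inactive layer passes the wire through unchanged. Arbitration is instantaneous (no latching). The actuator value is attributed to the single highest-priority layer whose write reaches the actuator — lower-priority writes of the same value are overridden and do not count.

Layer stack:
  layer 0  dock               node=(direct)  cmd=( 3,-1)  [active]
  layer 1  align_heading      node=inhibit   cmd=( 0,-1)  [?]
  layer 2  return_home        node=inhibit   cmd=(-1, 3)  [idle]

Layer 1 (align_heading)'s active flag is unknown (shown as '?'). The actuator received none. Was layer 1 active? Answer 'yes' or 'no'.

If layer 1 is active=yes:
  actuator would be none
If layer 1 is active=no:
  actuator would be (3, -1)
Observed none, so layer 1 was active.

yes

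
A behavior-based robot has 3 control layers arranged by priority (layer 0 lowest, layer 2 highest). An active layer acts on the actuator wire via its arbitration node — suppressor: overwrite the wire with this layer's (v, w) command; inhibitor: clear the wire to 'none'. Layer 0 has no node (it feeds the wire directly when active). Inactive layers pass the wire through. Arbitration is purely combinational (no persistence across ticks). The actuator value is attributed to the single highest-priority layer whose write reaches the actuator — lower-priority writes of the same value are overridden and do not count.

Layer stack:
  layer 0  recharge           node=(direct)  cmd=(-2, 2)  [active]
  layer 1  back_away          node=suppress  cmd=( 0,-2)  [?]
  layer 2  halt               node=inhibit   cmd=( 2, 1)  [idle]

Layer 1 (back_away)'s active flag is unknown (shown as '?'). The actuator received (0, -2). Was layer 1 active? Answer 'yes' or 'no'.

If layer 1 is active=yes:
  actuator would be (0, -2)
If layer 1 is active=no:
  actuator would be (-2, 2)
Observed (0, -2), so layer 1 was active.

yes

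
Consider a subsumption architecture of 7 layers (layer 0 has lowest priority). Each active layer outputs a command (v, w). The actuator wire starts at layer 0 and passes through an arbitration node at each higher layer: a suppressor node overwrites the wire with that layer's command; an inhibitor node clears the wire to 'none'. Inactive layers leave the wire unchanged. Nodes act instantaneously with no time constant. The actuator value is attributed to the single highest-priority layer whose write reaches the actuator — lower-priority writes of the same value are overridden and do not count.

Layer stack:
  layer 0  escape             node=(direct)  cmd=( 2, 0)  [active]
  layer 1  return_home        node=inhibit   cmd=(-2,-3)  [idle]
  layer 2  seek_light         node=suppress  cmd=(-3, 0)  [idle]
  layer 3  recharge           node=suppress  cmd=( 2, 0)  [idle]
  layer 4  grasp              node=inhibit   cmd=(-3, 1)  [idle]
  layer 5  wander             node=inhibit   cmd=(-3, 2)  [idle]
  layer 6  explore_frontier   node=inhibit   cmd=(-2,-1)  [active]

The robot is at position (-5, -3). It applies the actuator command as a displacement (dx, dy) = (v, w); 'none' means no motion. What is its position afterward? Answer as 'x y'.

L0 escape: active, feeds wire = (2, 0)
L1 return_home: idle → wire stays (2, 0)
L2 seek_light: idle → wire stays (2, 0)
L3 recharge: idle → wire stays (2, 0)
L4 grasp: idle → wire stays (2, 0)
L5 wander: idle → wire stays (2, 0)
L6 explore_frontier: active, inhibitor → wire = none
actuator = none
position: (-5, -3) + none = (-5, -3)

-5 -3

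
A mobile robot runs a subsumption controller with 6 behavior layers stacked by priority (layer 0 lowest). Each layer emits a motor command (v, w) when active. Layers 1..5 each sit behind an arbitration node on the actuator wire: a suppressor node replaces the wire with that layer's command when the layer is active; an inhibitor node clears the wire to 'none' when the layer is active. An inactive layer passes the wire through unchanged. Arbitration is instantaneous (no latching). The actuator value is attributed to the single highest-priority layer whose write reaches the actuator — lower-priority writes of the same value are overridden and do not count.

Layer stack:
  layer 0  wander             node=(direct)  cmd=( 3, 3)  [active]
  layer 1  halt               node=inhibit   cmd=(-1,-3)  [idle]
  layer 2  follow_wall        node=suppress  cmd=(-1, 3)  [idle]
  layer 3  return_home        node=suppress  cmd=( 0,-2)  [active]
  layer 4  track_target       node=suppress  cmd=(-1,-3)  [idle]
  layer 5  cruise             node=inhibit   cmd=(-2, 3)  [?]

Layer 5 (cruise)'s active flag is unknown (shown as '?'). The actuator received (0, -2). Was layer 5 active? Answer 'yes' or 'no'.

no

If layer 5 is active=yes:
  actuator would be none
If layer 5 is active=no:
  actuator would be (0, -2)
Observed (0, -2), so layer 5 was idle.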